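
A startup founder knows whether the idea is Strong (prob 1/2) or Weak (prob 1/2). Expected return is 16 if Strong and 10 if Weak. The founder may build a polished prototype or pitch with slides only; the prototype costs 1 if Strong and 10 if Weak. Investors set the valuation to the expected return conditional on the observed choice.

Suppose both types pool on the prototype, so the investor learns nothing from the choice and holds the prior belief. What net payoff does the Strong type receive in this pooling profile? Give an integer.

12

Pooled valuation = 1/2·16 + 1/2·10 = 13.
Strong pays cost 1 for the prototype, so net payoff = 13 − 1 = 12.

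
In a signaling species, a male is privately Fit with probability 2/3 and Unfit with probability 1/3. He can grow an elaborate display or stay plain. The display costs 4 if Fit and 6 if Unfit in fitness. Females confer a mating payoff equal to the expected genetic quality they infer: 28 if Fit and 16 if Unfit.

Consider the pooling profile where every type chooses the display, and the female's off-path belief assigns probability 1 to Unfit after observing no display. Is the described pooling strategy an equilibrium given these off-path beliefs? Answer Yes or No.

Yes

On path, the female holds the prior and pays 2/3·28 + 1/3·16 = 24. Off path (no display), believing Unfit, it pays 16.
Fit: the display nets 24 − 4 = 20; no display nets 16. Fit stays.
Unfit: the display nets 24 − 6 = 18; no display nets 16. Unfit stays.
No type deviates, so pooling is sustained.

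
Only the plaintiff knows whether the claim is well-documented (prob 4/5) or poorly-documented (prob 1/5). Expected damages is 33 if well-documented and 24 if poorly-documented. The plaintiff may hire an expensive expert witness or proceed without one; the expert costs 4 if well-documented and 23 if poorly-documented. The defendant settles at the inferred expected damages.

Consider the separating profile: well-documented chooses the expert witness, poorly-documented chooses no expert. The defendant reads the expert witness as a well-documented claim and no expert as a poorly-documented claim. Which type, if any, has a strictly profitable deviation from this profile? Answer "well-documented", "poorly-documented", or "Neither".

Neither

The expert witness pays 33; no expert pays 24.
well-documented: assigned the expert witness, nets 33 − 4 = 29; deviating to no expert nets 24.
poorly-documented: assigned no expert, nets 24; deviating to the expert witness nets 33 − 23 = 10.
Both types strictly prefer their assigned action; no profitable deviation.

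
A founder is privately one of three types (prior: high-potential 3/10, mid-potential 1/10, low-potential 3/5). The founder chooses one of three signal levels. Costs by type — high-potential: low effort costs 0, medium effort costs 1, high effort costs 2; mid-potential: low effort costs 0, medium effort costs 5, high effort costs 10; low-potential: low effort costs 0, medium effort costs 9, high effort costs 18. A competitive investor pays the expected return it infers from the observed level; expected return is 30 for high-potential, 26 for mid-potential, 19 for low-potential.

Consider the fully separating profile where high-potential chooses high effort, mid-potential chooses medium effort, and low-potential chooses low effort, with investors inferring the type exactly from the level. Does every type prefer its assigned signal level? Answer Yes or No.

Yes

Separating valuations: high effort → 30, medium effort → 26, low effort → 19.
high-potential (assigned high effort): low effort: 19 − 0 = 19; medium effort: 26 − 1 = 25; high effort: 30 − 2 = 28. high-potential stays.
mid-potential (assigned medium effort): low effort: 19 − 0 = 19; medium effort: 26 − 5 = 21; high effort: 30 − 10 = 20. mid-potential stays.
low-potential (assigned low effort): low effort: 19 − 0 = 19; medium effort: 26 − 9 = 17; high effort: 30 − 18 = 12. low-potential stays.
Every type prefers its assigned level; separation holds.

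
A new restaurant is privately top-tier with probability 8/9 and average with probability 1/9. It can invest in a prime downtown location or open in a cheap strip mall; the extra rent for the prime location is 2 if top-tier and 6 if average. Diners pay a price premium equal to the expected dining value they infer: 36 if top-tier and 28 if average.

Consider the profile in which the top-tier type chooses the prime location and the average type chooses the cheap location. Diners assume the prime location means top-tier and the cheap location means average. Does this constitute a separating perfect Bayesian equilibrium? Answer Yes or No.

No

Under these beliefs, the prime location earns price premium 36 and the cheap location earns price premium 28.
top-tier: the prime location nets 36 − 2 = 34; the cheap location nets 28. top-tier prefers the prime location.
average: the prime location nets 36 − 6 = 30; the cheap location nets 28. average would deviate to the prime location.
average has a profitable deviation, so the profile is not an equilibrium.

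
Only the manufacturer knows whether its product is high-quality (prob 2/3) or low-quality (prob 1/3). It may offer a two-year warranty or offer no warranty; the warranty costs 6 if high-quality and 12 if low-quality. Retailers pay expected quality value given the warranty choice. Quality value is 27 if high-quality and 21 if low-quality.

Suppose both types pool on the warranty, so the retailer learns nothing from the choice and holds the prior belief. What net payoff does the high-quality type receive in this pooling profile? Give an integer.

Pooled price = 2/3·27 + 1/3·21 = 25.
high-quality pays cost 6 for the warranty, so net payoff = 25 − 6 = 19.

19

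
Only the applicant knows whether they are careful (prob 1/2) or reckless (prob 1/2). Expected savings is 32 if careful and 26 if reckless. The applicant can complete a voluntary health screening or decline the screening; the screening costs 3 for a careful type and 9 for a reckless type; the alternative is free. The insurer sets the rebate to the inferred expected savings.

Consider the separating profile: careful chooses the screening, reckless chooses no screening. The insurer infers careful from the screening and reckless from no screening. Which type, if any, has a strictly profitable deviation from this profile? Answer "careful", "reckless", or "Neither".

The screening pays 32; no screening pays 26.
careful: assigned the screening, nets 32 − 3 = 29; deviating to no screening nets 26.
reckless: assigned no screening, nets 26; deviating to the screening nets 32 − 9 = 23.
Both types strictly prefer their assigned action; no profitable deviation.

Neither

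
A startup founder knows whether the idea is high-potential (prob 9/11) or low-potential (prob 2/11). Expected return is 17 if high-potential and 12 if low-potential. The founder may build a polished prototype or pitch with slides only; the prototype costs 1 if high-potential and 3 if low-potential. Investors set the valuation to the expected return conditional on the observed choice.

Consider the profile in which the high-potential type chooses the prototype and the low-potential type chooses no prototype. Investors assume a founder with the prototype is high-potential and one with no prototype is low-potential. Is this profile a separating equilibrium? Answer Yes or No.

No

Under these beliefs, the prototype earns valuation 17 and no prototype earns valuation 12.
high-potential: the prototype nets 17 − 1 = 16; no prototype nets 12. high-potential prefers the prototype.
low-potential: the prototype nets 17 − 3 = 14; no prototype nets 12. low-potential would deviate to the prototype.
low-potential has a profitable deviation, so the profile is not an equilibrium.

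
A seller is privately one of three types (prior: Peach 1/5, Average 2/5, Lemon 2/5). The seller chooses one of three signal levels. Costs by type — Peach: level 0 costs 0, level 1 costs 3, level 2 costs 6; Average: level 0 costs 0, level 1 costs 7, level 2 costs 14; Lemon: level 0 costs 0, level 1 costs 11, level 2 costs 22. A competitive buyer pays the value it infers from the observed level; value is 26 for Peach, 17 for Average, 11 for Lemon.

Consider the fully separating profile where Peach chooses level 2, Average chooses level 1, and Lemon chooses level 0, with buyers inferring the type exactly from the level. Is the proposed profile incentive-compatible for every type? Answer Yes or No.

Separating prices: level 2 → 26, level 1 → 17, level 0 → 11.
Peach (assigned level 2): level 0: 11 − 0 = 11; level 1: 17 − 3 = 14; level 2: 26 − 6 = 20. Peach stays.
Average (assigned level 1): level 0: 11 − 0 = 11; level 1: 17 − 7 = 10; level 2: 26 − 14 = 12. Average prefers level 2.
Lemon (assigned level 0): level 0: 11 − 0 = 11; level 1: 17 − 11 = 6; level 2: 26 − 22 = 4. Lemon stays.
At least one type deviates; the separating profile fails.

No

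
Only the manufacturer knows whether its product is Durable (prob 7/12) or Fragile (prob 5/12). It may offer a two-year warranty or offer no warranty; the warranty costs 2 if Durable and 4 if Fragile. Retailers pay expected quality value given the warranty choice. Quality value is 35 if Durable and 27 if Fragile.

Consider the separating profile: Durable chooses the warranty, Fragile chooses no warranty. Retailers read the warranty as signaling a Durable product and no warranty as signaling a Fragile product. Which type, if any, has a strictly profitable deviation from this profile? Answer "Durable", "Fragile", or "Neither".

Fragile

The warranty pays 35; no warranty pays 27.
Durable: assigned the warranty, nets 35 − 2 = 33; deviating to no warranty nets 27.
Fragile: assigned no warranty, nets 27; deviating to the warranty nets 35 − 4 = 31.
The Fragile type gains 4 by deviating.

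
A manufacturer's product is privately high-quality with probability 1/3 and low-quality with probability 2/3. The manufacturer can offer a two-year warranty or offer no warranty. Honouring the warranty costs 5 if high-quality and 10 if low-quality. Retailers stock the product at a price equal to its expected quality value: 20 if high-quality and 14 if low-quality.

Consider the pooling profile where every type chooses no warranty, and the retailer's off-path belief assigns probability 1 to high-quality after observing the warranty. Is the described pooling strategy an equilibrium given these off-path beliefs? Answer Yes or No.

On path, the retailer holds the prior and pays 1/3·20 + 2/3·14 = 16. Off path (the warranty), believing high-quality, it pays 20.
high-quality: no warranty nets 16; the warranty nets 20 − 5 = 15. high-quality stays.
low-quality: no warranty nets 16; the warranty nets 20 − 10 = 10. low-quality stays.
No type deviates, so pooling is sustained.

Yes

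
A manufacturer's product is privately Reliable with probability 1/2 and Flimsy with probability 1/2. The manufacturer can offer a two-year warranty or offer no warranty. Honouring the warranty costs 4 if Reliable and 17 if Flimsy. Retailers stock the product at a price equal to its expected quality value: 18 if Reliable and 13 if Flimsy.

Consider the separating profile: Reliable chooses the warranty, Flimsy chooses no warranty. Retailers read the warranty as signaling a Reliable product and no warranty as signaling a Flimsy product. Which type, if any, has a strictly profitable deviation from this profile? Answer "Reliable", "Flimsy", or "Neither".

Neither

The warranty pays 18; no warranty pays 13.
Reliable: assigned the warranty, nets 18 − 4 = 14; deviating to no warranty nets 13.
Flimsy: assigned no warranty, nets 13; deviating to the warranty nets 18 − 17 = 1.
Both types strictly prefer their assigned action; no profitable deviation.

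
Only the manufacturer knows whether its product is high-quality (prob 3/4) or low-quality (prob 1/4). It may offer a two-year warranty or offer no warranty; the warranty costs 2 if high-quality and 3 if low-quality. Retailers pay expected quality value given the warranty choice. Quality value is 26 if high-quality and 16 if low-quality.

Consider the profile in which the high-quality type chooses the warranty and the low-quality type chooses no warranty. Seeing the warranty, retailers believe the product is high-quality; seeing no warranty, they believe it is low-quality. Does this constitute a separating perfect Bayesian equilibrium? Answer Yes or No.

Under these beliefs, the warranty earns price 26 and no warranty earns price 16.
high-quality: the warranty nets 26 − 2 = 24; no warranty nets 16. high-quality prefers the warranty.
low-quality: the warranty nets 26 − 3 = 23; no warranty nets 16. low-quality would deviate to the warranty.
low-quality has a profitable deviation, so the profile is not an equilibrium.

No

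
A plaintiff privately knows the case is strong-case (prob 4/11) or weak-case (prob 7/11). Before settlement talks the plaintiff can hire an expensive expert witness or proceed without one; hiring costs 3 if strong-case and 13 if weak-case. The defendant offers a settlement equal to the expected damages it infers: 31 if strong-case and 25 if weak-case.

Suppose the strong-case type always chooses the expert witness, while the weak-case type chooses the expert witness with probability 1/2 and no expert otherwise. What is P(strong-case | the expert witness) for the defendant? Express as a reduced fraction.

8/15

P(the expert witness) = (4/11)·1 + (7/11)·(1/2) = 15/22.
By Bayes' rule, P(strong-case | the expert witness) = (4/11) / (15/22) = 8/15.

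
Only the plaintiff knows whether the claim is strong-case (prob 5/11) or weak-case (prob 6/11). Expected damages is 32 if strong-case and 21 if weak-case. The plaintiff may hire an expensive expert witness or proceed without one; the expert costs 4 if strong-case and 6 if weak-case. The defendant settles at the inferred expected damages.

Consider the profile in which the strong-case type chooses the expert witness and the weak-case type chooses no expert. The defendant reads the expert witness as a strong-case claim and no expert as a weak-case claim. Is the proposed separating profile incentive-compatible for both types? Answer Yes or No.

No

Under these beliefs, the expert witness earns settlement 32 and no expert earns settlement 21.
strong-case: the expert witness nets 32 − 4 = 28; no expert nets 21. strong-case prefers the expert witness.
weak-case: the expert witness nets 32 − 6 = 26; no expert nets 21. weak-case would deviate to the expert witness.
weak-case has a profitable deviation, so the profile is not an equilibrium.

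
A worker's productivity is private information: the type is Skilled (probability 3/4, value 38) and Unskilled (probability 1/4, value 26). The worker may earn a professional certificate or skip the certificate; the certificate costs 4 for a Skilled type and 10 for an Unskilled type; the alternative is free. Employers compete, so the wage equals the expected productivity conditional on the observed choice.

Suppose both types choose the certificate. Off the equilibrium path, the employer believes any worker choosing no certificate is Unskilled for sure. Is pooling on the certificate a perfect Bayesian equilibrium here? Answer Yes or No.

No

On path, the employer holds the prior and pays 3/4·38 + 1/4·26 = 35. Off path (no certificate), believing Unskilled, it pays 26.
Skilled: the certificate nets 35 − 4 = 31; no certificate nets 26. Skilled stays.
Unskilled: the certificate nets 35 − 10 = 25; no certificate nets 26. Unskilled would deviate.
A type deviates, so pooling fails.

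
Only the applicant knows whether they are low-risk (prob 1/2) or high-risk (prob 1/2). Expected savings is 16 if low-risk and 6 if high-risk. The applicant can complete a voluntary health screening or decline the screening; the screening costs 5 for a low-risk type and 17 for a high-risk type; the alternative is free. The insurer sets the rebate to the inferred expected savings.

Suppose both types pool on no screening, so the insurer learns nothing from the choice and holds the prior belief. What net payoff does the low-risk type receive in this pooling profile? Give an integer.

11

Pooled rebate = 1/2·16 + 1/2·6 = 11.
low-risk pays no cost for no screening, so net payoff = 11.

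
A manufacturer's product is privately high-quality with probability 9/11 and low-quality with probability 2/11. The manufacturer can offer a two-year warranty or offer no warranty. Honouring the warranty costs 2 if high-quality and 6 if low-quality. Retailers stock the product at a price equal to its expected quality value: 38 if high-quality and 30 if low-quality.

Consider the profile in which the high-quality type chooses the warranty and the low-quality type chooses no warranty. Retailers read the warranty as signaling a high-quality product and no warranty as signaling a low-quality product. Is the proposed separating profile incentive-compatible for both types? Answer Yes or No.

Under these beliefs, the warranty earns price 38 and no warranty earns price 30.
high-quality: the warranty nets 38 − 2 = 36; no warranty nets 30. high-quality prefers the warranty.
low-quality: the warranty nets 38 − 6 = 32; no warranty nets 30. low-quality would deviate to the warranty.
low-quality has a profitable deviation, so the profile is not an equilibrium.

No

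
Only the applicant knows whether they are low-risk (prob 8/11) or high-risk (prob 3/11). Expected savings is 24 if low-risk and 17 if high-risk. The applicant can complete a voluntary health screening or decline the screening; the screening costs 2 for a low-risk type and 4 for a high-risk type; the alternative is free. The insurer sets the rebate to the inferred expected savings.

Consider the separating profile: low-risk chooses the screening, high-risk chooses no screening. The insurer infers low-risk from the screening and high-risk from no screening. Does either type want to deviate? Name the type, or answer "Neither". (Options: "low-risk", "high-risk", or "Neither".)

high-risk

The screening pays 24; no screening pays 17.
low-risk: assigned the screening, nets 24 − 2 = 22; deviating to no screening nets 17.
high-risk: assigned no screening, nets 17; deviating to the screening nets 24 − 4 = 20.
The high-risk type gains 3 by deviating.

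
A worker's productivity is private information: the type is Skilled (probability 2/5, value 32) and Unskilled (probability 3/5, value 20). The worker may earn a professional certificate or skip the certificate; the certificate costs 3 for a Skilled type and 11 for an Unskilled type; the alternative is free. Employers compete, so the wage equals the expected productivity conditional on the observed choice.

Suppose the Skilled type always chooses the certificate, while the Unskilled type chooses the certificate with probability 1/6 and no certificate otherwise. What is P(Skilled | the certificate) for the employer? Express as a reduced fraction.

4/5

P(the certificate) = (2/5)·1 + (3/5)·(1/6) = 1/2.
By Bayes' rule, P(Skilled | the certificate) = (2/5) / (1/2) = 4/5.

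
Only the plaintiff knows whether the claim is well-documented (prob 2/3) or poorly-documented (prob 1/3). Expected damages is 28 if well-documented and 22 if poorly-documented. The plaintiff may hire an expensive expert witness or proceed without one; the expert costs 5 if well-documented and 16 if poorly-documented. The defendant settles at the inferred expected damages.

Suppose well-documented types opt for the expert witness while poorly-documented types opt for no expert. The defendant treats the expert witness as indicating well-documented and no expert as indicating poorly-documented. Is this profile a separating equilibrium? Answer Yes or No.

Under these beliefs, the expert witness earns settlement 28 and no expert earns settlement 22.
well-documented: the expert witness nets 28 − 5 = 23; no expert nets 22. well-documented prefers the expert witness.
poorly-documented: the expert witness nets 28 − 16 = 12; no expert nets 22. poorly-documented prefers no expert.
Neither type deviates, so the separating profile is an equilibrium.

Yes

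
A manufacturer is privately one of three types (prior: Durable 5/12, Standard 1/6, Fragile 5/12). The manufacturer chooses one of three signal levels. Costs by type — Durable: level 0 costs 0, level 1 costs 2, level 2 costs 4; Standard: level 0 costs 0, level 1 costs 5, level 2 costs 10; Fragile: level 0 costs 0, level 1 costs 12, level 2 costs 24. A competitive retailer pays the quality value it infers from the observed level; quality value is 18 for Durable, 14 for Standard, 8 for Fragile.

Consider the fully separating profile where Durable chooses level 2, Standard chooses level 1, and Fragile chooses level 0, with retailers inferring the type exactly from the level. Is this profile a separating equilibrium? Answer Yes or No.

Yes

Separating prices: level 2 → 18, level 1 → 14, level 0 → 8.
Durable (assigned level 2): level 0: 8 − 0 = 8; level 1: 14 − 2 = 12; level 2: 18 − 4 = 14. Durable stays.
Standard (assigned level 1): level 0: 8 − 0 = 8; level 1: 14 − 5 = 9; level 2: 18 − 10 = 8. Standard stays.
Fragile (assigned level 0): level 0: 8 − 0 = 8; level 1: 14 − 12 = 2; level 2: 18 − 24 = -6. Fragile stays.
Every type prefers its assigned level; separation holds.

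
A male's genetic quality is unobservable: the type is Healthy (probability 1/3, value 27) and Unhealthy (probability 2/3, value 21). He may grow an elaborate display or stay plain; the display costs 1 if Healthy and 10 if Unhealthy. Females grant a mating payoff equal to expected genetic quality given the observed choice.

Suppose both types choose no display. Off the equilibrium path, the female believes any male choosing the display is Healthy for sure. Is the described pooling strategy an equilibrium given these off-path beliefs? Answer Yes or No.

On path, the female holds the prior and pays 1/3·27 + 2/3·21 = 23. Off path (the display), believing Healthy, it pays 27.
Healthy: no display nets 23; the display nets 27 − 1 = 26. Healthy would deviate.
Unhealthy: no display nets 23; the display nets 27 − 10 = 17. Unhealthy stays.
A type deviates, so pooling fails.

No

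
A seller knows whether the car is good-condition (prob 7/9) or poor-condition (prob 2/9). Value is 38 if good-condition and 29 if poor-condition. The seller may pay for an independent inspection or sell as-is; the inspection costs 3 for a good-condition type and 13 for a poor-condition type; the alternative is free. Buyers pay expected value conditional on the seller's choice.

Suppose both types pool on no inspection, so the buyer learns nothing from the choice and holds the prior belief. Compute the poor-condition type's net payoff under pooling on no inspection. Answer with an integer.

36

Pooled price = 7/9·38 + 2/9·29 = 36.
poor-condition pays no cost for no inspection, so net payoff = 36.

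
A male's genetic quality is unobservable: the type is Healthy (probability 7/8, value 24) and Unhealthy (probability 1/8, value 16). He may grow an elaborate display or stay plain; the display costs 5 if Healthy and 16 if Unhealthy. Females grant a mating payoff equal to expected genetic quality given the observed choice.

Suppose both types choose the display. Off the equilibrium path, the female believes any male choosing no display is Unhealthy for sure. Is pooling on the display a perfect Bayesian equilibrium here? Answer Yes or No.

No

On path, the female holds the prior and pays 7/8·24 + 1/8·16 = 23. Off path (no display), believing Unhealthy, it pays 16.
Healthy: the display nets 23 − 5 = 18; no display nets 16. Healthy stays.
Unhealthy: the display nets 23 − 16 = 7; no display nets 16. Unhealthy would deviate.
A type deviates, so pooling fails.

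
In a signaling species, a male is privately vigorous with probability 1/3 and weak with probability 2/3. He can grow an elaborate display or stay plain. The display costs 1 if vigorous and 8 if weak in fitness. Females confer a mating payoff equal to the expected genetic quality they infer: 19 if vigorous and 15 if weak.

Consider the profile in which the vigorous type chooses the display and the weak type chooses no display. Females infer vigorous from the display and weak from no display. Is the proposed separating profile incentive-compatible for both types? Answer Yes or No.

Yes

Under these beliefs, the display earns mating payoff 19 and no display earns mating payoff 15.
vigorous: the display nets 19 − 1 = 18; no display nets 15. vigorous prefers the display.
weak: the display nets 19 − 8 = 11; no display nets 15. weak prefers no display.
Neither type deviates, so the separating profile is an equilibrium.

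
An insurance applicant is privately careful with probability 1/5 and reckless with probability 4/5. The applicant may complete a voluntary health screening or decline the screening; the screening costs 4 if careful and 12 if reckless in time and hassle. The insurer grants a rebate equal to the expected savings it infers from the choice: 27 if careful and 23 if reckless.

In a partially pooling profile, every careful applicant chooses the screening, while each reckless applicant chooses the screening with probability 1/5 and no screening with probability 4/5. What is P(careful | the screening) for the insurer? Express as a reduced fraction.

5/9

P(the screening) = (1/5)·1 + (4/5)·(1/5) = 9/25.
By Bayes' rule, P(careful | the screening) = (1/5) / (9/25) = 5/9.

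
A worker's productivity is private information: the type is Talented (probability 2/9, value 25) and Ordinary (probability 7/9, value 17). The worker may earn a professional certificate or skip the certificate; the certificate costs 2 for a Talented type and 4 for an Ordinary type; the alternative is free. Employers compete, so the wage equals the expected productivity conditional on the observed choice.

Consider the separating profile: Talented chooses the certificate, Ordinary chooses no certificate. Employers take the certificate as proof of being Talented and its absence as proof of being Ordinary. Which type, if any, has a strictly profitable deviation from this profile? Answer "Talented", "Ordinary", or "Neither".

Ordinary

The certificate pays 25; no certificate pays 17.
Talented: assigned the certificate, nets 25 − 2 = 23; deviating to no certificate nets 17.
Ordinary: assigned no certificate, nets 17; deviating to the certificate nets 25 − 4 = 21.
The Ordinary type gains 4 by deviating.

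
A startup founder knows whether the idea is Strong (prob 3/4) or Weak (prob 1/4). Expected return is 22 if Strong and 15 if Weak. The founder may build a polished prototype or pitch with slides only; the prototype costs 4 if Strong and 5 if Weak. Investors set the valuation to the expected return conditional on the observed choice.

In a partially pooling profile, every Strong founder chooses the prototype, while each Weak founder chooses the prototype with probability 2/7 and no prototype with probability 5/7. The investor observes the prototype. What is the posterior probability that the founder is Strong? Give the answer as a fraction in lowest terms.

P(the prototype) = (3/4)·1 + (1/4)·(2/7) = 23/28.
By Bayes' rule, P(Strong | the prototype) = (3/4) / (23/28) = 21/23.

21/23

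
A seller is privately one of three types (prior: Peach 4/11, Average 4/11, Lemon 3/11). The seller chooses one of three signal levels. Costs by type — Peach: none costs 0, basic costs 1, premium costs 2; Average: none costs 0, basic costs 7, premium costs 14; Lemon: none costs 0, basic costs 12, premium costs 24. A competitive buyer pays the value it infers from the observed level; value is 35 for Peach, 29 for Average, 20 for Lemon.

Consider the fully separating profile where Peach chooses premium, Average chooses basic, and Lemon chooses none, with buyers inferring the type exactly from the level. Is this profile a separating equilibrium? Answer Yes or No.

Yes

Separating prices: premium → 35, basic → 29, none → 20.
Peach (assigned premium): none: 20 − 0 = 20; basic: 29 − 1 = 28; premium: 35 − 2 = 33. Peach stays.
Average (assigned basic): none: 20 − 0 = 20; basic: 29 − 7 = 22; premium: 35 − 14 = 21. Average stays.
Lemon (assigned none): none: 20 − 0 = 20; basic: 29 − 12 = 17; premium: 35 − 24 = 11. Lemon stays.
Every type prefers its assigned level; separation holds.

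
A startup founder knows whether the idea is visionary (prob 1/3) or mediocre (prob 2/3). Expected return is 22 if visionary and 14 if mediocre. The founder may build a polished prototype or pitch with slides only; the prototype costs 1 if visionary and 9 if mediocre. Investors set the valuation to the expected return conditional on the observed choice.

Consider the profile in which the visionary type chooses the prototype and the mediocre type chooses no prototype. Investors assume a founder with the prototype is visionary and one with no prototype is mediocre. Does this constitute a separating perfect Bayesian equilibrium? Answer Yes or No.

Under these beliefs, the prototype earns valuation 22 and no prototype earns valuation 14.
visionary: the prototype nets 22 − 1 = 21; no prototype nets 14. visionary prefers the prototype.
mediocre: the prototype nets 22 − 9 = 13; no prototype nets 14. mediocre prefers no prototype.
Neither type deviates, so the separating profile is an equilibrium.

Yes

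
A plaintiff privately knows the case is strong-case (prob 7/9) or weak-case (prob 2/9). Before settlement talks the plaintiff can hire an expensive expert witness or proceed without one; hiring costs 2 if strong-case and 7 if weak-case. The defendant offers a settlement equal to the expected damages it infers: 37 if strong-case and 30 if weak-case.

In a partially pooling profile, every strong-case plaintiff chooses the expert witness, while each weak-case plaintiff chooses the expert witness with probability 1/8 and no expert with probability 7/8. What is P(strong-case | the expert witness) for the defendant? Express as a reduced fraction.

28/29

P(the expert witness) = (7/9)·1 + (2/9)·(1/8) = 29/36.
By Bayes' rule, P(strong-case | the expert witness) = (7/9) / (29/36) = 28/29.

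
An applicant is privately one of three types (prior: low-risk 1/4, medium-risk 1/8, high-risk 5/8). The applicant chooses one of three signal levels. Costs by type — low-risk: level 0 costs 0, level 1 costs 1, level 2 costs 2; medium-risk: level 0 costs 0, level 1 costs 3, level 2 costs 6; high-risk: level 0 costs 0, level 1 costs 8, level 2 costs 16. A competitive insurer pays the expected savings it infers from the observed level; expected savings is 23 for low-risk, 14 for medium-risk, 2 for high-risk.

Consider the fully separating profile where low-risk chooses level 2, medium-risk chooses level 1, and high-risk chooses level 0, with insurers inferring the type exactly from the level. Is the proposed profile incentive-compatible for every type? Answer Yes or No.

No

Separating rebates: level 2 → 23, level 1 → 14, level 0 → 2.
low-risk (assigned level 2): level 0: 2 − 0 = 2; level 1: 14 − 1 = 13; level 2: 23 − 2 = 21. low-risk stays.
medium-risk (assigned level 1): level 0: 2 − 0 = 2; level 1: 14 − 3 = 11; level 2: 23 − 6 = 17. medium-risk prefers level 2.
high-risk (assigned level 0): level 0: 2 − 0 = 2; level 1: 14 − 8 = 6; level 2: 23 − 16 = 7. high-risk prefers level 2.
At least one type deviates; the separating profile fails.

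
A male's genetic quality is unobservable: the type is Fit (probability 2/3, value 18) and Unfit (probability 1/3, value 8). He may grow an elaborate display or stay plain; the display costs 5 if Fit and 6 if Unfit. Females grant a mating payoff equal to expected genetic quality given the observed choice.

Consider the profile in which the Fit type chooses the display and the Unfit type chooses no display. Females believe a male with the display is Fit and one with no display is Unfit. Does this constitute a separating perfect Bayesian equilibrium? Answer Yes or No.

No

Under these beliefs, the display earns mating payoff 18 and no display earns mating payoff 8.
Fit: the display nets 18 − 5 = 13; no display nets 8. Fit prefers the display.
Unfit: the display nets 18 − 6 = 12; no display nets 8. Unfit would deviate to the display.
Unfit has a profitable deviation, so the profile is not an equilibrium.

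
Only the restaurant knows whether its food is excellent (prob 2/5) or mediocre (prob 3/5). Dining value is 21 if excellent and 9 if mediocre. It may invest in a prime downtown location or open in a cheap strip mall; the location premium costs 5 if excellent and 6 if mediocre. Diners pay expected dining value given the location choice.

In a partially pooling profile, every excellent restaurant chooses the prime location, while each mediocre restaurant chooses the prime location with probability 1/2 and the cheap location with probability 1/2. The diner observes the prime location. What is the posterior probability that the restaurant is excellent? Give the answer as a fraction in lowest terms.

P(the prime location) = (2/5)·1 + (3/5)·(1/2) = 7/10.
By Bayes' rule, P(excellent | the prime location) = (2/5) / (7/10) = 4/7.

4/7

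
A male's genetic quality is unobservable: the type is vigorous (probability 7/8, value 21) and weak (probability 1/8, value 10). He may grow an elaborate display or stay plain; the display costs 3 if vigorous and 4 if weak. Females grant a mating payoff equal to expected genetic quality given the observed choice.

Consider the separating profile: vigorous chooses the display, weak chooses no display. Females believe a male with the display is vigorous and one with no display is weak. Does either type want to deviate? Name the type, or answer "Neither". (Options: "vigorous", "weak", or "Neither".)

The display pays 21; no display pays 10.
vigorous: assigned the display, nets 21 − 3 = 18; deviating to no display nets 10.
weak: assigned no display, nets 10; deviating to the display nets 21 − 4 = 17.
The weak type gains 7 by deviating.

weak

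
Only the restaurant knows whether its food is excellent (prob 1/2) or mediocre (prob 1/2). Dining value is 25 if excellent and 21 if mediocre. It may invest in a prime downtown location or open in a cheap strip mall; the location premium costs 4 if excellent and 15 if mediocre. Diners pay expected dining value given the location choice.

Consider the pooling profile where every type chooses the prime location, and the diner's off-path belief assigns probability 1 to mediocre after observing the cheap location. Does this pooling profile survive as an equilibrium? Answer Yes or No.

No

On path, the diner holds the prior and pays 1/2·25 + 1/2·21 = 23. Off path (the cheap location), believing mediocre, it pays 21.
excellent: the prime location nets 23 − 4 = 19; the cheap location nets 21. excellent would deviate.
mediocre: the prime location nets 23 − 15 = 8; the cheap location nets 21. mediocre would deviate.
A type deviates, so pooling fails.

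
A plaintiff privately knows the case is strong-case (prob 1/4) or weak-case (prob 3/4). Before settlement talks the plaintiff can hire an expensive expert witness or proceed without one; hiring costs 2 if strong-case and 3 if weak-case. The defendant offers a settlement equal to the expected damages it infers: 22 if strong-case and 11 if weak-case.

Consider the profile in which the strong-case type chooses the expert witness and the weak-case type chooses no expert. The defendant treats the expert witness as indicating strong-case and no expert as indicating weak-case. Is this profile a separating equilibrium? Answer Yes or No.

No

Under these beliefs, the expert witness earns settlement 22 and no expert earns settlement 11.
strong-case: the expert witness nets 22 − 2 = 20; no expert nets 11. strong-case prefers the expert witness.
weak-case: the expert witness nets 22 − 3 = 19; no expert nets 11. weak-case would deviate to the expert witness.
weak-case has a profitable deviation, so the profile is not an equilibrium.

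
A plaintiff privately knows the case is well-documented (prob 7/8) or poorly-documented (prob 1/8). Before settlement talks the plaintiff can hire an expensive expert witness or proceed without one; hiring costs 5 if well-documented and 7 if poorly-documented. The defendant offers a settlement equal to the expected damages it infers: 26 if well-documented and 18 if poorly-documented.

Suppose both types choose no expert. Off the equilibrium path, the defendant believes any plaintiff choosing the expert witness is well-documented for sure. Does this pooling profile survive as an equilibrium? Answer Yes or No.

On path, the defendant holds the prior and pays 7/8·26 + 1/8·18 = 25. Off path (the expert witness), believing well-documented, it pays 26.
well-documented: no expert nets 25; the expert witness nets 26 − 5 = 21. well-documented stays.
poorly-documented: no expert nets 25; the expert witness nets 26 − 7 = 19. poorly-documented stays.
No type deviates, so pooling is sustained.

Yes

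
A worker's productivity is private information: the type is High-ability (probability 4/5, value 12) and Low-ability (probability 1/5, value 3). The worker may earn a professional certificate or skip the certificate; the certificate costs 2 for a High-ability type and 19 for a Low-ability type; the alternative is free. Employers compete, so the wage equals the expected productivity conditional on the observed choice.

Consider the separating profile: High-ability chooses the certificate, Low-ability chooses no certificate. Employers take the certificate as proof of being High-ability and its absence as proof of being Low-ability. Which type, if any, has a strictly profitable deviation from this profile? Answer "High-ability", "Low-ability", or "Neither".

Neither

The certificate pays 12; no certificate pays 3.
High-ability: assigned the certificate, nets 12 − 2 = 10; deviating to no certificate nets 3.
Low-ability: assigned no certificate, nets 3; deviating to the certificate nets 12 − 19 = -7.
Both types strictly prefer their assigned action; no profitable deviation.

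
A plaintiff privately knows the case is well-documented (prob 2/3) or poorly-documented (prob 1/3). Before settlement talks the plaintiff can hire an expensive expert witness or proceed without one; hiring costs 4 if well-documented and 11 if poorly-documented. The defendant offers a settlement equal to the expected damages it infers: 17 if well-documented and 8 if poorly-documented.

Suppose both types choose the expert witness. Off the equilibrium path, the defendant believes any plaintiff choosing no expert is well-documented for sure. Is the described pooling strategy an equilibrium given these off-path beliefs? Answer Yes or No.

No

On path, the defendant holds the prior and pays 2/3·17 + 1/3·8 = 14. Off path (no expert), believing well-documented, it pays 17.
well-documented: the expert witness nets 14 − 4 = 10; no expert nets 17. well-documented would deviate.
poorly-documented: the expert witness nets 14 − 11 = 3; no expert nets 17. poorly-documented would deviate.
A type deviates, so pooling fails.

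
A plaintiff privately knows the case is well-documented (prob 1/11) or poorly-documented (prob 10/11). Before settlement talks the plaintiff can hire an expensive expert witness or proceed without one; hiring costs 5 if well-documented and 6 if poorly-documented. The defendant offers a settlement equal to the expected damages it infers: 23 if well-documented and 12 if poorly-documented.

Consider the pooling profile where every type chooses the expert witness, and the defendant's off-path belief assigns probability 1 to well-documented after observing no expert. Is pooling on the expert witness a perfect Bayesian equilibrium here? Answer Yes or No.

On path, the defendant holds the prior and pays 1/11·23 + 10/11·12 = 13. Off path (no expert), believing well-documented, it pays 23.
well-documented: the expert witness nets 13 − 5 = 8; no expert nets 23. well-documented would deviate.
poorly-documented: the expert witness nets 13 − 6 = 7; no expert nets 23. poorly-documented would deviate.
A type deviates, so pooling fails.

No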